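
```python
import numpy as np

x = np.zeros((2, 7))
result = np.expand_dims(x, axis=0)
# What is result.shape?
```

(1, 2, 7)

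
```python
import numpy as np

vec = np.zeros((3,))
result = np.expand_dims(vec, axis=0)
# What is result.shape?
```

(1, 3)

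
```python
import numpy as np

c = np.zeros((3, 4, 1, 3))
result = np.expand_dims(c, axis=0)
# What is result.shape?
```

(1, 3, 4, 1, 3)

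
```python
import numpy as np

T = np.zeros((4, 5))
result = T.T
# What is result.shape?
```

(5, 4)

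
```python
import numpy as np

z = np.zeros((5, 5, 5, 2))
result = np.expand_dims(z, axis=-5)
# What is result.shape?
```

(1, 5, 5, 5, 2)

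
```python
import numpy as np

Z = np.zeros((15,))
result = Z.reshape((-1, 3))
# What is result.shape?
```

(5, 3)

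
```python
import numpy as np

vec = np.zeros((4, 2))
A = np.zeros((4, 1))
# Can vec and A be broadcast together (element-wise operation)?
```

Yes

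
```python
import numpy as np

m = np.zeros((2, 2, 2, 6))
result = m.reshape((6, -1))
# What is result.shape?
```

(6, 8)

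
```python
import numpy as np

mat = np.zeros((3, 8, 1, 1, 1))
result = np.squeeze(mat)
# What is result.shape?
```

(3, 8)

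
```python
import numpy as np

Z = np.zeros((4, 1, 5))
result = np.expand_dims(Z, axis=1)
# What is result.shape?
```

(4, 1, 1, 5)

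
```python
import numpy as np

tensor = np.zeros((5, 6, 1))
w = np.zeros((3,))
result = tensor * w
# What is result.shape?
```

(5, 6, 3)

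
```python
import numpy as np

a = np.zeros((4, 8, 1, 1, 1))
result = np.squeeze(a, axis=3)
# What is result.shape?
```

(4, 8, 1, 1)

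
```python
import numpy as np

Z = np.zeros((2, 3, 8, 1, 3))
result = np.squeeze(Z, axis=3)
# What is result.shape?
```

(2, 3, 8, 3)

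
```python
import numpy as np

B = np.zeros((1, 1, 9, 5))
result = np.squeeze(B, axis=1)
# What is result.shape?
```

(1, 9, 5)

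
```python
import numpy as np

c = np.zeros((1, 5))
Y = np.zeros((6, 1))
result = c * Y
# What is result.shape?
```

(6, 5)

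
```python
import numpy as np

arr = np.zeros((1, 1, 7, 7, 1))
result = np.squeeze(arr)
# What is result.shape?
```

(7, 7)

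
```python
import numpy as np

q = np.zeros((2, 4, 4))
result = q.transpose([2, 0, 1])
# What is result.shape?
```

(4, 2, 4)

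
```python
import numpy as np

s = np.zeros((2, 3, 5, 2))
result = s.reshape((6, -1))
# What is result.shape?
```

(6, 10)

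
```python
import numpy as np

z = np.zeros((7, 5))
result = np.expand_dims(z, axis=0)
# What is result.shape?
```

(1, 7, 5)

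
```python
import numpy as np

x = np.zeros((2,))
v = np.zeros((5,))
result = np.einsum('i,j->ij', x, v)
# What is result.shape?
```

(2, 5)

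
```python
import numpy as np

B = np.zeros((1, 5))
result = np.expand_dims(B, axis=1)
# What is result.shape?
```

(1, 1, 5)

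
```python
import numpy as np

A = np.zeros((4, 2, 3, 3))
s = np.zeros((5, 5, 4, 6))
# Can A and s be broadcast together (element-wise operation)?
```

No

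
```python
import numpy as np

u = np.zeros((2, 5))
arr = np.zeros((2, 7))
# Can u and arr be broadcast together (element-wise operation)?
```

No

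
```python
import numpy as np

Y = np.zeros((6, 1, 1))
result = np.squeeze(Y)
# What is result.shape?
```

(6,)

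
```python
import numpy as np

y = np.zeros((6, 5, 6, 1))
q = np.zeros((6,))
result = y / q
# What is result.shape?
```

(6, 5, 6, 6)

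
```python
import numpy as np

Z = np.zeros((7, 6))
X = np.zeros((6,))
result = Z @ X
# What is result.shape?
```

(7,)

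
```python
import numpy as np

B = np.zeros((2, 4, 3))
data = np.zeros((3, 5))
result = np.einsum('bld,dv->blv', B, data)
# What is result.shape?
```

(2, 4, 5)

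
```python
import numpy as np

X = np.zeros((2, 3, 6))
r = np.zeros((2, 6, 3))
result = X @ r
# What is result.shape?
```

(2, 3, 3)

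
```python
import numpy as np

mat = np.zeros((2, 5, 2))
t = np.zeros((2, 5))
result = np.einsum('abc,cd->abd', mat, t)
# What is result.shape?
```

(2, 5, 5)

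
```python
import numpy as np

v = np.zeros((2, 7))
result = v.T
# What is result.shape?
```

(7, 2)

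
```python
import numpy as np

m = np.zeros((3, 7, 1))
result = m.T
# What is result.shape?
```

(1, 7, 3)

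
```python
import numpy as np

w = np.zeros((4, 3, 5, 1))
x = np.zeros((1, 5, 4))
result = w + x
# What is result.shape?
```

(4, 3, 5, 4)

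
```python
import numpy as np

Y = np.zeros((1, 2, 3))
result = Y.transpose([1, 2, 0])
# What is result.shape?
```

(2, 3, 1)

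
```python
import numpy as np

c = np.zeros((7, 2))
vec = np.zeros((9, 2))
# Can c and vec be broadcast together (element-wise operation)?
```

No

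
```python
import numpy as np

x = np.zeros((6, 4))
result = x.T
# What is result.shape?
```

(4, 6)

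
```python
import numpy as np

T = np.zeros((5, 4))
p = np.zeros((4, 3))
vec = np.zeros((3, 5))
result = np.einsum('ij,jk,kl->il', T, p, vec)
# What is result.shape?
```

(5, 5)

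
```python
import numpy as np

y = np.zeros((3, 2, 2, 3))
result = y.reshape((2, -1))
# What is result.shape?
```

(2, 18)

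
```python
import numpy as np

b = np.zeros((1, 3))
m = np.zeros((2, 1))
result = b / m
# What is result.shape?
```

(2, 3)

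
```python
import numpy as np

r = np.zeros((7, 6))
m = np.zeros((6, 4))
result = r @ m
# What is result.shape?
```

(7, 4)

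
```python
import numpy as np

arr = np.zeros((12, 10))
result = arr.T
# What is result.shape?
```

(10, 12)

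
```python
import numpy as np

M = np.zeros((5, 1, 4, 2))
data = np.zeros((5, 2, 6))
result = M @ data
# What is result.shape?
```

(5, 5, 4, 6)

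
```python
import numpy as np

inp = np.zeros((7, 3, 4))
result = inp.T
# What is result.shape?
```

(4, 3, 7)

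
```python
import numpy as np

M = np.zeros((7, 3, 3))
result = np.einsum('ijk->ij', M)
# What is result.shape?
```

(7, 3)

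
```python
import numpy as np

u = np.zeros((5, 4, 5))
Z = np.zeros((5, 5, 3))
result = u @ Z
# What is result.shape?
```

(5, 4, 3)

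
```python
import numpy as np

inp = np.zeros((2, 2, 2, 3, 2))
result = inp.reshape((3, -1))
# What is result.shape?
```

(3, 16)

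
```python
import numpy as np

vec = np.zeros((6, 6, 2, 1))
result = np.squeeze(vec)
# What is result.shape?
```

(6, 6, 2)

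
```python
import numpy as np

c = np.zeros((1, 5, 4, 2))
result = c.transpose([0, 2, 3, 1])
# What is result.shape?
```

(1, 4, 2, 5)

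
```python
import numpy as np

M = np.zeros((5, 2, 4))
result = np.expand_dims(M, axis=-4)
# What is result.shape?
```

(1, 5, 2, 4)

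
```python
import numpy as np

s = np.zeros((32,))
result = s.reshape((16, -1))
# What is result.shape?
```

(16, 2)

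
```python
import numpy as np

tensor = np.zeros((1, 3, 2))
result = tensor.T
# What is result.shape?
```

(2, 3, 1)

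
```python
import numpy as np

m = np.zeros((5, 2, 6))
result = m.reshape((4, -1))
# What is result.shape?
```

(4, 15)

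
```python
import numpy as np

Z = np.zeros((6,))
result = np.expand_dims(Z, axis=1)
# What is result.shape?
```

(6, 1)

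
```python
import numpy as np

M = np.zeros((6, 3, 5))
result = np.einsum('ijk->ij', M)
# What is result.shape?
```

(6, 3)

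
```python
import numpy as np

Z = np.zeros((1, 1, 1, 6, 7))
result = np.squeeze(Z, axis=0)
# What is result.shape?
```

(1, 1, 6, 7)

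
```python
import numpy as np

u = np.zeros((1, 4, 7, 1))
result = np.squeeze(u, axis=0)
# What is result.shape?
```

(4, 7, 1)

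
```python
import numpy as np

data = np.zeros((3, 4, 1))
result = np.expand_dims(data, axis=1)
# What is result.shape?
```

(3, 1, 4, 1)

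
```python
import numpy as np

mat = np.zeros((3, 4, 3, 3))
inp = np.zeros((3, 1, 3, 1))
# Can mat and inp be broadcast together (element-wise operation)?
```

Yes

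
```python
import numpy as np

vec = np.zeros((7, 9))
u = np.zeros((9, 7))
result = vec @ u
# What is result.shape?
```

(7, 7)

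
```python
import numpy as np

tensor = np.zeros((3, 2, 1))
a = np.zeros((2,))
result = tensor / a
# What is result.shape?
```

(3, 2, 2)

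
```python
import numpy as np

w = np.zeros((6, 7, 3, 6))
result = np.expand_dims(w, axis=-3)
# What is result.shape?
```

(6, 7, 1, 3, 6)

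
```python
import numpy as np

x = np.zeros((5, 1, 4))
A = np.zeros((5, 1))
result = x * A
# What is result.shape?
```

(5, 5, 4)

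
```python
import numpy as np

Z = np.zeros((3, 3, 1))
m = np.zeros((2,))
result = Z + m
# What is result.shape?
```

(3, 3, 2)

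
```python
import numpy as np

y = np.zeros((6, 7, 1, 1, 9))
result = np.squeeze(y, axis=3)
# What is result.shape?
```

(6, 7, 1, 9)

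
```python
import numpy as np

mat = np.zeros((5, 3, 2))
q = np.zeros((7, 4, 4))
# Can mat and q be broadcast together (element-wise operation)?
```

No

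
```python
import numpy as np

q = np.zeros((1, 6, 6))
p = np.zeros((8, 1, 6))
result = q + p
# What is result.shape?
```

(8, 6, 6)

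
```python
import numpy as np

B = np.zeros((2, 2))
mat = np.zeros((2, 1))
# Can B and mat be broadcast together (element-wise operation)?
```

Yes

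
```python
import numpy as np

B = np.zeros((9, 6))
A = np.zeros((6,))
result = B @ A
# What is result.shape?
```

(9,)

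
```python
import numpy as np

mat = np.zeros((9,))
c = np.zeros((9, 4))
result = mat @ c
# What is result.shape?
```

(4,)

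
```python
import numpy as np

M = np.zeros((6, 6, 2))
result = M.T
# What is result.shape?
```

(2, 6, 6)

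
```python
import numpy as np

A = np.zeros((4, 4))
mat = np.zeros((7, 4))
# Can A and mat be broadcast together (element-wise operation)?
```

No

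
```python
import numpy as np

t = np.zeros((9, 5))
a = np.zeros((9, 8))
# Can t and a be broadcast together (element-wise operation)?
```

No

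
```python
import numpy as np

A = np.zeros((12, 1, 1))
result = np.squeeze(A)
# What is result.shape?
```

(12,)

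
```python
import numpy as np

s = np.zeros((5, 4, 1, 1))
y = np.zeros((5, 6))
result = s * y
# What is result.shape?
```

(5, 4, 5, 6)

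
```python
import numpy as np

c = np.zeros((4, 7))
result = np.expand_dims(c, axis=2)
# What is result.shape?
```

(4, 7, 1)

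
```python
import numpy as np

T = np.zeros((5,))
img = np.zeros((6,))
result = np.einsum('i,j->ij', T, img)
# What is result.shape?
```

(5, 6)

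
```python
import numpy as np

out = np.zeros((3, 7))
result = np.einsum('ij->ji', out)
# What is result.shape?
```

(7, 3)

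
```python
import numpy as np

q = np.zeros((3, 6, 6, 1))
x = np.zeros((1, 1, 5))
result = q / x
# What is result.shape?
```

(3, 6, 6, 5)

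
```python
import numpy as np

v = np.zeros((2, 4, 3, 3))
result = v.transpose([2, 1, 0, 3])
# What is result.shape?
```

(3, 4, 2, 3)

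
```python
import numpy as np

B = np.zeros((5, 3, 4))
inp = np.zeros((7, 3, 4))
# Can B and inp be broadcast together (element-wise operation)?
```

No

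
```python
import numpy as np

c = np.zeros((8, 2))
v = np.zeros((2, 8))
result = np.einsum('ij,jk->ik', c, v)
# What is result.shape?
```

(8, 8)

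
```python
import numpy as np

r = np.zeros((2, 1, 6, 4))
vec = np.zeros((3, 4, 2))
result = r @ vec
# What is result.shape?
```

(2, 3, 6, 2)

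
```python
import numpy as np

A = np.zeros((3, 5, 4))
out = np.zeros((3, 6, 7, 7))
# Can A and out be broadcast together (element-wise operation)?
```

No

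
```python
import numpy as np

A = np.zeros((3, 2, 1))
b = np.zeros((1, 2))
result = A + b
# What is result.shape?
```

(3, 2, 2)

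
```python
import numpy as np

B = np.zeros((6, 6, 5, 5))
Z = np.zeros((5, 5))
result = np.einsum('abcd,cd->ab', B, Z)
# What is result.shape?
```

(6, 6)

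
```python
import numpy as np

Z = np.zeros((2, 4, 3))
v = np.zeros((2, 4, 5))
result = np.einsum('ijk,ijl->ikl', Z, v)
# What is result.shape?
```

(2, 3, 5)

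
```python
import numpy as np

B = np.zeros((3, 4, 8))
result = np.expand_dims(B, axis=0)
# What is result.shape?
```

(1, 3, 4, 8)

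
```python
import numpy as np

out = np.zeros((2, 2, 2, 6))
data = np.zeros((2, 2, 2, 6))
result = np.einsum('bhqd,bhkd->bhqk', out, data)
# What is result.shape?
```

(2, 2, 2, 2)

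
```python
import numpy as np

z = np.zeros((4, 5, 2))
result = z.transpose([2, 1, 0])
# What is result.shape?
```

(2, 5, 4)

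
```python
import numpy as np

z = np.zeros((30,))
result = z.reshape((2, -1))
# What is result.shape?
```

(2, 15)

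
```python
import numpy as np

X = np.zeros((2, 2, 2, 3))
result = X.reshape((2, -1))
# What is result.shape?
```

(2, 12)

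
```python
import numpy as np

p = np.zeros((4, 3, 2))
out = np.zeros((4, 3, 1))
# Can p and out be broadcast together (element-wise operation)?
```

Yes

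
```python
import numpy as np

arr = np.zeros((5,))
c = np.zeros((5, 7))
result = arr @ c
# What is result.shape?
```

(7,)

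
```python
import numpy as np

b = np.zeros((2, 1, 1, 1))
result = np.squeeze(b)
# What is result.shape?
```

(2,)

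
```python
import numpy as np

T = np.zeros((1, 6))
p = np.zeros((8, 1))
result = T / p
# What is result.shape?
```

(8, 6)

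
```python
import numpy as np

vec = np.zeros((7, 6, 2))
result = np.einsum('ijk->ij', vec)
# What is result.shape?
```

(7, 6)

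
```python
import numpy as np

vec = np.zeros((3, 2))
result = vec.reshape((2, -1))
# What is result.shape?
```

(2, 3)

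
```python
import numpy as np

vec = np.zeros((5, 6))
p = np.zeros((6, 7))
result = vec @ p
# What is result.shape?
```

(5, 7)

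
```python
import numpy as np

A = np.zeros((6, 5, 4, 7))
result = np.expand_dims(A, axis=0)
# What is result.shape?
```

(1, 6, 5, 4, 7)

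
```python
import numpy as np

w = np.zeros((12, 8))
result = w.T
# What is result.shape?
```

(8, 12)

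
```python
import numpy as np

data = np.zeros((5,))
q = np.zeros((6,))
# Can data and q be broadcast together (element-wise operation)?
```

No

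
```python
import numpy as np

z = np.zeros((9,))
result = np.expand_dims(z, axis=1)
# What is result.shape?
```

(9, 1)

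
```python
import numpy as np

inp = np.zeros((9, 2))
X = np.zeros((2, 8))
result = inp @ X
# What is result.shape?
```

(9, 8)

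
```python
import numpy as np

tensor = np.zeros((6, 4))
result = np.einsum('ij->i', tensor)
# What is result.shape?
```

(6,)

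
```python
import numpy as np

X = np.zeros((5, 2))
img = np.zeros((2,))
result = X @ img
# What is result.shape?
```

(5,)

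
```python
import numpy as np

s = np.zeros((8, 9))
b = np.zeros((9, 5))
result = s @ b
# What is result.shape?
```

(8, 5)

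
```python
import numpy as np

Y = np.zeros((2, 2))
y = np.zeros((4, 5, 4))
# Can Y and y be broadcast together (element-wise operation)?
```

No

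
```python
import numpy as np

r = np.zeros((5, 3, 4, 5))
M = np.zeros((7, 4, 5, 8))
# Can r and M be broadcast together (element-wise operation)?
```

No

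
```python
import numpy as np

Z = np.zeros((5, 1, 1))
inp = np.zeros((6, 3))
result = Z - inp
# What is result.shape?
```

(5, 6, 3)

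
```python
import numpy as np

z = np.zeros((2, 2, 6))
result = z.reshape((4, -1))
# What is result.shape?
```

(4, 6)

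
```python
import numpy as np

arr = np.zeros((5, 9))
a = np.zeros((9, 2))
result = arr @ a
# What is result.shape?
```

(5, 2)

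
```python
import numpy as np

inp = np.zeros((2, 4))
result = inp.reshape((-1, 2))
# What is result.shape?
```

(4, 2)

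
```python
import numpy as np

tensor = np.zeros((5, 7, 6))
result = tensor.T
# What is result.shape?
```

(6, 7, 5)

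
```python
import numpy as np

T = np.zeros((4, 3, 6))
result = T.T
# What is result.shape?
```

(6, 3, 4)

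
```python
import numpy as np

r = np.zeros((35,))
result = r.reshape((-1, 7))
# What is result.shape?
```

(5, 7)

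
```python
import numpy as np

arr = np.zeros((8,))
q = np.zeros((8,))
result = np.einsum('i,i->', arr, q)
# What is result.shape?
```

()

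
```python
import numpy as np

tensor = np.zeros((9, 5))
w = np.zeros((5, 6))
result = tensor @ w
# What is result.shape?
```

(9, 6)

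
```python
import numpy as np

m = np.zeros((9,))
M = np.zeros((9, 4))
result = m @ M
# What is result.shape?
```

(4,)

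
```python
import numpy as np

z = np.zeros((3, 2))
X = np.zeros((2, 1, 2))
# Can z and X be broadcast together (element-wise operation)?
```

Yes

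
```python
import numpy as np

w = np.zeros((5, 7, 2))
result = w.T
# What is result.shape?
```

(2, 7, 5)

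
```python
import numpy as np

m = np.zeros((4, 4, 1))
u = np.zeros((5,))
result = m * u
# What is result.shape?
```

(4, 4, 5)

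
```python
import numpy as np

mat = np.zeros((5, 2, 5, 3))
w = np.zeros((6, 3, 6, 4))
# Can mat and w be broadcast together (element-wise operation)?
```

No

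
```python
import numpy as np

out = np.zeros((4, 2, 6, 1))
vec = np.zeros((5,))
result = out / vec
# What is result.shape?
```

(4, 2, 6, 5)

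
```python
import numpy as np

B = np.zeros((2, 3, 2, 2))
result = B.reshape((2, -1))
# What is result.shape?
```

(2, 12)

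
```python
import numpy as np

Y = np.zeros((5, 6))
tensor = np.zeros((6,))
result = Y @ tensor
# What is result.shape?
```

(5,)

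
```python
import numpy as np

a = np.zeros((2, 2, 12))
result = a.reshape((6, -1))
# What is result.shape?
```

(6, 8)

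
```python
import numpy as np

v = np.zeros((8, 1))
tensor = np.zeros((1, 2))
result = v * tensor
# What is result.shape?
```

(8, 2)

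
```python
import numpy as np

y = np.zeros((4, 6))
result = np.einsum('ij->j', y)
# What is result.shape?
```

(6,)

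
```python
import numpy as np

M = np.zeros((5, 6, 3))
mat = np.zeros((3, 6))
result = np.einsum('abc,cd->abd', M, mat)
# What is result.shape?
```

(5, 6, 6)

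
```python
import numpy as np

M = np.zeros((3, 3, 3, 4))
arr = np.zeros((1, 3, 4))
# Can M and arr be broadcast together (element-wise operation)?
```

Yes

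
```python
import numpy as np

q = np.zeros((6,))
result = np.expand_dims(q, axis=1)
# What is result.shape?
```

(6, 1)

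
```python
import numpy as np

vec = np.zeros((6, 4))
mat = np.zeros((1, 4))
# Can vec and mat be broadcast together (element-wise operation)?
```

Yes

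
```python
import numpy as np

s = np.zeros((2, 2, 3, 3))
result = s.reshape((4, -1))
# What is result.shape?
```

(4, 9)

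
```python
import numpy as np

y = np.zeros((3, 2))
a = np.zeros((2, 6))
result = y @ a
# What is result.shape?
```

(3, 6)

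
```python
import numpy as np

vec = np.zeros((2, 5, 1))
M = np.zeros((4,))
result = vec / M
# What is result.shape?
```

(2, 5, 4)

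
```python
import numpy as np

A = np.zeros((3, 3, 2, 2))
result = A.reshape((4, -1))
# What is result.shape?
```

(4, 9)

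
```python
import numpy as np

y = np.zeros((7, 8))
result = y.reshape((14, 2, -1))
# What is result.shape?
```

(14, 2, 2)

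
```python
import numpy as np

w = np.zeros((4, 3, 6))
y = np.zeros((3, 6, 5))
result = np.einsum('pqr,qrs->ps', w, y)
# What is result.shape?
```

(4, 5)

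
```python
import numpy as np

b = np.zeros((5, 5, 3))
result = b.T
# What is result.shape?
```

(3, 5, 5)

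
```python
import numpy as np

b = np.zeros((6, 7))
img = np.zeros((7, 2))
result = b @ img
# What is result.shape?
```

(6, 2)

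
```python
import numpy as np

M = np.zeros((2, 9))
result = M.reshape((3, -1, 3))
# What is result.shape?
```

(3, 2, 3)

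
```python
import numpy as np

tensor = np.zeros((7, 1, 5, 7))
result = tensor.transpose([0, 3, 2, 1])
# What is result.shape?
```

(7, 7, 5, 1)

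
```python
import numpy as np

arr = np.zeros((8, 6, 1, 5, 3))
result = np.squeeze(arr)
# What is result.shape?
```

(8, 6, 5, 3)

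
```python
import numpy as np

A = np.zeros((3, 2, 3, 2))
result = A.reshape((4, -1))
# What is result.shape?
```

(4, 9)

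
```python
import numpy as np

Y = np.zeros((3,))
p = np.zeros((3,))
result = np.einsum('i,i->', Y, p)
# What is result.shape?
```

()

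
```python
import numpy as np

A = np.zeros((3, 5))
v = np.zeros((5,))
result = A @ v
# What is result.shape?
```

(3,)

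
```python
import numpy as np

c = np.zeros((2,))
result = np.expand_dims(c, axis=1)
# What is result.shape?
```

(2, 1)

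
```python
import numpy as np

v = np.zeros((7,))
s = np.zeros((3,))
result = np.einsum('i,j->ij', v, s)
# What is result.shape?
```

(7, 3)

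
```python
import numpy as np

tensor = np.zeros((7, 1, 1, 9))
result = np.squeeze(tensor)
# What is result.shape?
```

(7, 9)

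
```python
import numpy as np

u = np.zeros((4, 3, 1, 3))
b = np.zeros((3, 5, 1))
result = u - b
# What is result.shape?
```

(4, 3, 5, 3)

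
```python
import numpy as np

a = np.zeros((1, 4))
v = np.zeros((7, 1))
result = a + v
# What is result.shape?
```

(7, 4)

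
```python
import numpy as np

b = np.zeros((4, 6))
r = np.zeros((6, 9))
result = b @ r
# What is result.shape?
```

(4, 9)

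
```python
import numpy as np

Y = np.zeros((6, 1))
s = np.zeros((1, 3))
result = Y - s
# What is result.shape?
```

(6, 3)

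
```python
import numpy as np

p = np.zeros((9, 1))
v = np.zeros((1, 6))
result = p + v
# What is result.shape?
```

(9, 6)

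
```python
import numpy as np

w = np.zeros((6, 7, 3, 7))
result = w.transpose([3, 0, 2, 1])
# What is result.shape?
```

(7, 6, 3, 7)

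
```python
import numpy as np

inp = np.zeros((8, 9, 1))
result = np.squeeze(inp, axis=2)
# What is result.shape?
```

(8, 9)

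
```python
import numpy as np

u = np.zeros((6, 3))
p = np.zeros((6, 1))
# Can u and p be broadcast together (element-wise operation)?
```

Yes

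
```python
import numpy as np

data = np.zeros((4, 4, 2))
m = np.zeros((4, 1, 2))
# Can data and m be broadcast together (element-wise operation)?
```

Yes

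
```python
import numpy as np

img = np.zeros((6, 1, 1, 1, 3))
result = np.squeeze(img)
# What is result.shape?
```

(6, 3)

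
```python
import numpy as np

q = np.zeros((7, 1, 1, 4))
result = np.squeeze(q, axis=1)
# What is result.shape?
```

(7, 1, 4)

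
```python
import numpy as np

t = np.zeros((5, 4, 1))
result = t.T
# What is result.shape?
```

(1, 4, 5)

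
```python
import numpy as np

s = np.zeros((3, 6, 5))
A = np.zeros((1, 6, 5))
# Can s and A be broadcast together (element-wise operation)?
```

Yes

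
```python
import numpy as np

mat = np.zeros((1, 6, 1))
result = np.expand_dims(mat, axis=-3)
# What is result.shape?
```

(1, 1, 6, 1)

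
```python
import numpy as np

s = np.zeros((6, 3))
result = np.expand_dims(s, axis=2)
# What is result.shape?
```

(6, 3, 1)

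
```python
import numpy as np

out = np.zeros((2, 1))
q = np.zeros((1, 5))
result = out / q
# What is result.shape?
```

(2, 5)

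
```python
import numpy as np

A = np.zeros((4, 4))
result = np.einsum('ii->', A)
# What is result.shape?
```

()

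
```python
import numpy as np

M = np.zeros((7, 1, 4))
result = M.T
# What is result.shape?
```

(4, 1, 7)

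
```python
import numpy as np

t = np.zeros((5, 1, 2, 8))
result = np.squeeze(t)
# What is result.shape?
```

(5, 2, 8)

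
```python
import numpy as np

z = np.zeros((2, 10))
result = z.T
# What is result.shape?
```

(10, 2)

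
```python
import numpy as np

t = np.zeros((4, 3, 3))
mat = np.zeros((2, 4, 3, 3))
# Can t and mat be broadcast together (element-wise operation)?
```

Yes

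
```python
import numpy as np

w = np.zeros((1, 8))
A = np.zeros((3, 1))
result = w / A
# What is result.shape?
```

(3, 8)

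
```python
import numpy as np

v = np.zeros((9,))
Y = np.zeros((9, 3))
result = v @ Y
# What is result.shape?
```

(3,)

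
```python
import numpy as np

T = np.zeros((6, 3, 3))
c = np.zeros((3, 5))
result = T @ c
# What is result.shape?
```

(6, 3, 5)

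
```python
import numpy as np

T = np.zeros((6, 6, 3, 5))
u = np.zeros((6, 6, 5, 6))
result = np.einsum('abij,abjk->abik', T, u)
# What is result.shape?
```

(6, 6, 3, 6)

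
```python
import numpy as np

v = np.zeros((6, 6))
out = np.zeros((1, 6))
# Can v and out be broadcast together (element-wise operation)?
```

Yes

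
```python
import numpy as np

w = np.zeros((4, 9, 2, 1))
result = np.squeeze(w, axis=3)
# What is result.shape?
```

(4, 9, 2)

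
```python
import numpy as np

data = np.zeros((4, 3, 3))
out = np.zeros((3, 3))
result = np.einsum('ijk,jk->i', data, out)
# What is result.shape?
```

(4,)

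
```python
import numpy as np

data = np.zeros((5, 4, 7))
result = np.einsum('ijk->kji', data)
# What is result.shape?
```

(7, 4, 5)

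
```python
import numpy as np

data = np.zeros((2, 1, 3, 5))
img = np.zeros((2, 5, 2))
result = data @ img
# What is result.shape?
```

(2, 2, 3, 2)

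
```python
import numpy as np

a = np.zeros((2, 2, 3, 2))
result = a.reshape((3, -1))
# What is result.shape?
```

(3, 8)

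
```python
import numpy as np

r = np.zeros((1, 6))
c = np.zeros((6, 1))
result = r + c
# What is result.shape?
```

(6, 6)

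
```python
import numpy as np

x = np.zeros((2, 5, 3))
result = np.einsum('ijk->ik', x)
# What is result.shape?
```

(2, 3)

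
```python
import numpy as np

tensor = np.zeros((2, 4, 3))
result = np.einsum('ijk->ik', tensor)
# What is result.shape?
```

(2, 3)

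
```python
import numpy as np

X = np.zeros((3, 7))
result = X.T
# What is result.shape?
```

(7, 3)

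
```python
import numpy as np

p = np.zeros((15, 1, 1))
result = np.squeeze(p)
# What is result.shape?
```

(15,)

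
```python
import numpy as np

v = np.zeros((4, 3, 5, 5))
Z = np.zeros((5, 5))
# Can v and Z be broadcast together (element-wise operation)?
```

Yes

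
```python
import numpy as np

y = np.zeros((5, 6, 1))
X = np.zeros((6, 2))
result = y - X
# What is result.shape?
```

(5, 6, 2)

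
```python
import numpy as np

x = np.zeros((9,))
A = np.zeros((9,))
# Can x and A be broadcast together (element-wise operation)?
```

Yes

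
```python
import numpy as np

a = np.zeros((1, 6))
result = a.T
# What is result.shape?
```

(6, 1)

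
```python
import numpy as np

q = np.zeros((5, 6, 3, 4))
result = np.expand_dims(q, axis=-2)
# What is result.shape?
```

(5, 6, 3, 1, 4)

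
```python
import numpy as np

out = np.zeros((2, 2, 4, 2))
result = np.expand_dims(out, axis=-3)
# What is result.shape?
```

(2, 2, 1, 4, 2)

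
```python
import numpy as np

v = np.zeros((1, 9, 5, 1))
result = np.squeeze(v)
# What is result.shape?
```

(9, 5)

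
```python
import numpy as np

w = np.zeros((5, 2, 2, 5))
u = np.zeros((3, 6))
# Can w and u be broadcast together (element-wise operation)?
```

No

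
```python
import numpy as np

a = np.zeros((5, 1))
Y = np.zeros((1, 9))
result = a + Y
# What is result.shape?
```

(5, 9)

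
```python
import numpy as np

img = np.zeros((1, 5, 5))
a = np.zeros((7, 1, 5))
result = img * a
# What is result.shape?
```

(7, 5, 5)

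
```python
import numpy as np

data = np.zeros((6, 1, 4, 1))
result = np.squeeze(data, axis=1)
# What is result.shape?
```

(6, 4, 1)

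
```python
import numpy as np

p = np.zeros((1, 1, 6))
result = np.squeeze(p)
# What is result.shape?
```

(6,)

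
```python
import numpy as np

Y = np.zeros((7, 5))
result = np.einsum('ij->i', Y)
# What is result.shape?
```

(7,)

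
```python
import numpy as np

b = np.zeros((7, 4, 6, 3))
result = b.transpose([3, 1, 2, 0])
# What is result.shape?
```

(3, 4, 6, 7)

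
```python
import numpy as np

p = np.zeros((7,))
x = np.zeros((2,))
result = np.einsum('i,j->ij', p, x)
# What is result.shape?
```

(7, 2)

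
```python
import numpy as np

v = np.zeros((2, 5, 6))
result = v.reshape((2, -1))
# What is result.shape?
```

(2, 30)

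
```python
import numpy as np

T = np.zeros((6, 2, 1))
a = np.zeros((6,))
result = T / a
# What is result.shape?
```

(6, 2, 6)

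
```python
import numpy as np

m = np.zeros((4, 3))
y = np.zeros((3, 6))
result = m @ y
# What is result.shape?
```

(4, 6)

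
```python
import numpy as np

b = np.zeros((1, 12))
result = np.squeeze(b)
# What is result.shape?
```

(12,)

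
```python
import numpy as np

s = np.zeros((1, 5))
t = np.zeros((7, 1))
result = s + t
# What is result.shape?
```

(7, 5)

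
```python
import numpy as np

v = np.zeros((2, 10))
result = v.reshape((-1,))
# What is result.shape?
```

(20,)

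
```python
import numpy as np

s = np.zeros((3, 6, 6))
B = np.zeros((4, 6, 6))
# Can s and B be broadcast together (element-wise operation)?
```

No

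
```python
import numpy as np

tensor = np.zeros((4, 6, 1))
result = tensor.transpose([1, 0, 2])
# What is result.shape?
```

(6, 4, 1)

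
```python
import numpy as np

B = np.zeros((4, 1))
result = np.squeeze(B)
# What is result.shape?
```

(4,)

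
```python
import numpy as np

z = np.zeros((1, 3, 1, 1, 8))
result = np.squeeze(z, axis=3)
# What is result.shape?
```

(1, 3, 1, 8)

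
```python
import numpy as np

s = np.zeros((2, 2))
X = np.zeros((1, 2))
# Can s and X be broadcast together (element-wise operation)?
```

Yes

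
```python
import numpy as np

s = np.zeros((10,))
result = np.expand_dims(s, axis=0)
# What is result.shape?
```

(1, 10)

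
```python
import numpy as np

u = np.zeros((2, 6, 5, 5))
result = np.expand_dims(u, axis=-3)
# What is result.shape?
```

(2, 6, 1, 5, 5)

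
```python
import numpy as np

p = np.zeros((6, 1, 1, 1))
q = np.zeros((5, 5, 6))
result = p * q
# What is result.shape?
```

(6, 5, 5, 6)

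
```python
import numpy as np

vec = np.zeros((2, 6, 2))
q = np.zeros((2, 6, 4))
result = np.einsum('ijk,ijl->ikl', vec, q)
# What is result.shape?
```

(2, 2, 4)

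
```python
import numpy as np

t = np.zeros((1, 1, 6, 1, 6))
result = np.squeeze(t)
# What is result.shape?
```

(6, 6)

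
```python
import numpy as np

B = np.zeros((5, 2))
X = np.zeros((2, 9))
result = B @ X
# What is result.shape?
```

(5, 9)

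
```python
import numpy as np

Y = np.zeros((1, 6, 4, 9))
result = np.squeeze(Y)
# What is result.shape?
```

(6, 4, 9)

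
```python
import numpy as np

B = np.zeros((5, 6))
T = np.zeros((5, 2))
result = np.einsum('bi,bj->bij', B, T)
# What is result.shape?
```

(5, 6, 2)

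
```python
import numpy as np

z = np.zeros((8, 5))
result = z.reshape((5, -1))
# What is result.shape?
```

(5, 8)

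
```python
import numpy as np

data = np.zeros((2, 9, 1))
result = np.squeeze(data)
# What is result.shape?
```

(2, 9)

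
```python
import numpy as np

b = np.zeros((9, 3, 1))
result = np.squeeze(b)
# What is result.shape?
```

(9, 3)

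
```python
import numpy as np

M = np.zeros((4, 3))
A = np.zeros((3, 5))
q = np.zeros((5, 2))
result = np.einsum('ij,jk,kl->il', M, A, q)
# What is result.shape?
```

(4, 2)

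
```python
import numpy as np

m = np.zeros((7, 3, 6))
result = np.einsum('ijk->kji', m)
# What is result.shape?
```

(6, 3, 7)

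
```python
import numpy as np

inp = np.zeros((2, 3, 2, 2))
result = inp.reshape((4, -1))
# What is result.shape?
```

(4, 6)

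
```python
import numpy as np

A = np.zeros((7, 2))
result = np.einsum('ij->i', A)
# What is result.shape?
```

(7,)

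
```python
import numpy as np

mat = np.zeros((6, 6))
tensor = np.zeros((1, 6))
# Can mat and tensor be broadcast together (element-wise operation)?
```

Yes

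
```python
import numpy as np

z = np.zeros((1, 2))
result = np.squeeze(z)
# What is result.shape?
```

(2,)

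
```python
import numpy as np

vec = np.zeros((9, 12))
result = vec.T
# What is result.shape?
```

(12, 9)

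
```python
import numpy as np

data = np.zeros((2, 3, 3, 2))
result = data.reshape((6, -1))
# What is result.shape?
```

(6, 6)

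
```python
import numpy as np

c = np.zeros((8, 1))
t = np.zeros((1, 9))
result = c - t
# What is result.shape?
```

(8, 9)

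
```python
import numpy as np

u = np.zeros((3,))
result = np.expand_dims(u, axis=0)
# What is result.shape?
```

(1, 3)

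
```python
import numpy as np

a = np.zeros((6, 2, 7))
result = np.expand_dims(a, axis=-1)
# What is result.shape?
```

(6, 2, 7, 1)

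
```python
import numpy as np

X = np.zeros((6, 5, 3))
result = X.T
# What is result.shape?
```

(3, 5, 6)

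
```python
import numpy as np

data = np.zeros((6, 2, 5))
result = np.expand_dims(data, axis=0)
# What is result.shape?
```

(1, 6, 2, 5)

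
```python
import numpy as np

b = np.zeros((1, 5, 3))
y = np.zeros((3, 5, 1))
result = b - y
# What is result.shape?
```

(3, 5, 3)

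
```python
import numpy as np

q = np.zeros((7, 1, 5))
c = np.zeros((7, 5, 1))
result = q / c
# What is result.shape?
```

(7, 5, 5)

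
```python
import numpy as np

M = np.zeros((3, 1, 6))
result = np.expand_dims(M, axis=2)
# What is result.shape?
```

(3, 1, 1, 6)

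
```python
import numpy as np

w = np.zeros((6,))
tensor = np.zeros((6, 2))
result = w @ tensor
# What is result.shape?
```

(2,)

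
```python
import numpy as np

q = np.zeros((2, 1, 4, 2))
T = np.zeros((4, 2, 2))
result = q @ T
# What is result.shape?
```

(2, 4, 4, 2)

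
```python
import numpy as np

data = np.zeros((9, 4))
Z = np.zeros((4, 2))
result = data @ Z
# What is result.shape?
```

(9, 2)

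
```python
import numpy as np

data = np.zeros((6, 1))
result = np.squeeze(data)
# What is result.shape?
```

(6,)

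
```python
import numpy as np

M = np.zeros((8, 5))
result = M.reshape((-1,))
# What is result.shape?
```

(40,)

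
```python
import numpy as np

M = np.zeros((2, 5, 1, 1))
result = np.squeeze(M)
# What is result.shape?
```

(2, 5)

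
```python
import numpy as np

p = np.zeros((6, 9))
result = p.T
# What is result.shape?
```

(9, 6)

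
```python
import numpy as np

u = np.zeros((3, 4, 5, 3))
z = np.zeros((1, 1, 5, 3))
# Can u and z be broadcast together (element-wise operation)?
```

Yes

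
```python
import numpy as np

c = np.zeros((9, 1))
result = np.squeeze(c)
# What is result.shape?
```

(9,)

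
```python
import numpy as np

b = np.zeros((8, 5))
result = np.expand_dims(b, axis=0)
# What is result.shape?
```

(1, 8, 5)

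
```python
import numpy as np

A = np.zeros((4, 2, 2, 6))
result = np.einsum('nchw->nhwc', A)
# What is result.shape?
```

(4, 2, 6, 2)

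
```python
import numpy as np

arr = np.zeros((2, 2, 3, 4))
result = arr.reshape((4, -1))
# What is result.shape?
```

(4, 12)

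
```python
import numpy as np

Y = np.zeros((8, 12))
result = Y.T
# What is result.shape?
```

(12, 8)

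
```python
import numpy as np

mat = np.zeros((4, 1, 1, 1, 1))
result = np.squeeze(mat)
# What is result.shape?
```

(4,)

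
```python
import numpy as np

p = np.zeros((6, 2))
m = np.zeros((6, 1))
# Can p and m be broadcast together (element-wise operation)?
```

Yes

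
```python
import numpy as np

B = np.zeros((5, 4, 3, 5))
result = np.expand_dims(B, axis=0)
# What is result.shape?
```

(1, 5, 4, 3, 5)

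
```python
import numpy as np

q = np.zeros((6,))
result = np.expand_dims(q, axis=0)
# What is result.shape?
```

(1, 6)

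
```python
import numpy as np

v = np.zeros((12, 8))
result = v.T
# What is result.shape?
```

(8, 12)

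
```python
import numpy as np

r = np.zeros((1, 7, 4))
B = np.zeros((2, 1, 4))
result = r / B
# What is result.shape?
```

(2, 7, 4)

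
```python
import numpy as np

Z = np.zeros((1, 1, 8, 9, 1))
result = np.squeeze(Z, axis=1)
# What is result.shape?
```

(1, 8, 9, 1)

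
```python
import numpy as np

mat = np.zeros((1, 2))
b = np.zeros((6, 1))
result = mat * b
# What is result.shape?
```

(6, 2)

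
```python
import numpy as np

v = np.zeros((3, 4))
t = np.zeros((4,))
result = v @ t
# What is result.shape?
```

(3,)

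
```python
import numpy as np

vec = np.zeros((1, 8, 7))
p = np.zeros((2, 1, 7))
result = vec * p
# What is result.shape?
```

(2, 8, 7)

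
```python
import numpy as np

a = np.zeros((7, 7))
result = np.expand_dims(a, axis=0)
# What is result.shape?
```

(1, 7, 7)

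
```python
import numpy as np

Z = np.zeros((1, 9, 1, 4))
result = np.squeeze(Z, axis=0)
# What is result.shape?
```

(9, 1, 4)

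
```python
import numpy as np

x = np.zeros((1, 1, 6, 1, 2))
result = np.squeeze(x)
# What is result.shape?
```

(6, 2)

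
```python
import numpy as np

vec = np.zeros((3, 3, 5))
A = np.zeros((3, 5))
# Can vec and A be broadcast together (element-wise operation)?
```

Yes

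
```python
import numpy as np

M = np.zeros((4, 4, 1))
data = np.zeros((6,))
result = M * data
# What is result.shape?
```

(4, 4, 6)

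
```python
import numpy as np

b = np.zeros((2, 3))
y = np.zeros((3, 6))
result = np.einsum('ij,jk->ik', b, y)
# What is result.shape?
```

(2, 6)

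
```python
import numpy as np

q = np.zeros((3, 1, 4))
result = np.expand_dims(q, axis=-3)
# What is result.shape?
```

(3, 1, 1, 4)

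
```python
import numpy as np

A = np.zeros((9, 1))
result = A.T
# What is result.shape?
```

(1, 9)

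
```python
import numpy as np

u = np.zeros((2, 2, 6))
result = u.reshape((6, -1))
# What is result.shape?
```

(6, 4)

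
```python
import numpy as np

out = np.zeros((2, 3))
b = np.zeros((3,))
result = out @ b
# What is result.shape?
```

(2,)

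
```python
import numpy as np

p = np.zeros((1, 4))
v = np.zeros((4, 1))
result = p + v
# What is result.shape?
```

(4, 4)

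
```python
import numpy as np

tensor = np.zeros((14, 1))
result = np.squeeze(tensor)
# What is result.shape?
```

(14,)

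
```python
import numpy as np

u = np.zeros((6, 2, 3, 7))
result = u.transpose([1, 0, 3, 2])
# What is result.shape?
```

(2, 6, 7, 3)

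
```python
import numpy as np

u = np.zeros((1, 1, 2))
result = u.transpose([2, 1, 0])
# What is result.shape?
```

(2, 1, 1)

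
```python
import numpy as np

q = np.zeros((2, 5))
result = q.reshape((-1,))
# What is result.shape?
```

(10,)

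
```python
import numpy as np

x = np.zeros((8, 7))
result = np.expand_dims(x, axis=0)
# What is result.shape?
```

(1, 8, 7)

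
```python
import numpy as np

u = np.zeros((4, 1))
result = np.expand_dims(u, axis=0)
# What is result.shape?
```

(1, 4, 1)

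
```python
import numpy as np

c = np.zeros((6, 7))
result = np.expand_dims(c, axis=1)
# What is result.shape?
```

(6, 1, 7)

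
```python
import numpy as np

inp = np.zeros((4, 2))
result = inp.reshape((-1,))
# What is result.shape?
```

(8,)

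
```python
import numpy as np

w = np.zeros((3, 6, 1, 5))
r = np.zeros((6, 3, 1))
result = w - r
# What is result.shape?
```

(3, 6, 3, 5)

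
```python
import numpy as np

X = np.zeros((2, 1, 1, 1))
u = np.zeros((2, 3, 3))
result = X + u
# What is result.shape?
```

(2, 2, 3, 3)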